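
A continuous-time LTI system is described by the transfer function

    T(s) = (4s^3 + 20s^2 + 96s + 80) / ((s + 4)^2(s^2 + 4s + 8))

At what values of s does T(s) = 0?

Set the numerator to zero: 4s^3 + 20s^2 + 96s + 80 = 0, i.e. 4·(s^3 + 5s^2 + 24s + 20) = 0.
Factoring: (s + 1)(s^2 + 4s + 20) = 0.

s = -1, -2 ± 4j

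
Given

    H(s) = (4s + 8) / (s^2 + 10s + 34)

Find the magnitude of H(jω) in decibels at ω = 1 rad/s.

Substitute s = j1: numerator = 8 + j4, denominator = 33 + j10.
|H(j1)| = |8 + j4| / |33 + j10| = 8.9443 / 34.482 ≈ 0.2594.
In decibels: 20·log₁₀(0.2594) ≈ -11.7 dB.

|H(j1)|_dB ≈ -11.7 dB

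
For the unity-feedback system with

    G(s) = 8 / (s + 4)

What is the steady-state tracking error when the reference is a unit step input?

e_ss = 0.3333

G(s) has no poles at the origin.
This is a Type 0 system. Kp = lim_{s→0} G(s) = 8/4 = 2.
e_ss = 1/(1 + Kp) = 1/(1 + 2) = 1/3 ≈ 0.3333.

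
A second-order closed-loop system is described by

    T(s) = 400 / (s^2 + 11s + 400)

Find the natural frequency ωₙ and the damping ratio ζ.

Compare the denominator to the standard form s^2 + 2ζωₙs + ωₙ².
ωₙ² = 400, so ωₙ = 20 rad/s.
2ζωₙ = 11, so ζ = 11/(2·20) = 0.275.
With ζ = 0.275 the response is underdamped.

ωₙ = 20 rad/s, ζ = 0.275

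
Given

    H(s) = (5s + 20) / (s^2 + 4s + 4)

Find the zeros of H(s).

Set the numerator to zero: 5s + 20 = 0, i.e. 5·(s + 4) = 0.
So s = -4.

s = -4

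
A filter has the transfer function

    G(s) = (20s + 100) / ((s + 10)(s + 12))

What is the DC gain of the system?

Set s = 0: G(0) = (100) / (120) = 5/6.

G(0) = 5/6 ≈ 0.8333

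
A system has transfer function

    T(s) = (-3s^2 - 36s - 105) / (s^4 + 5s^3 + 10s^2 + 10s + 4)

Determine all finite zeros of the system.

s = -5, -7

Set the numerator to zero: -3s^2 - 36s - 105 = 0, i.e. -3·(s^2 + 12s + 35) = 0.
Factoring: (s + 5)(s + 7) = 0.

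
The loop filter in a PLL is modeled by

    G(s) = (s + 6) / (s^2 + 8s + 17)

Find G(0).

Set s = 0: G(0) = (6) / (17) = 6/17.

G(0) = 6/17 ≈ 0.3529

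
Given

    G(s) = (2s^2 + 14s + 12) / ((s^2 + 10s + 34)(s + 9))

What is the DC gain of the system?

G(0) = 2/51 ≈ 0.03922

Set s = 0: G(0) = (12) / (306) = 2/51.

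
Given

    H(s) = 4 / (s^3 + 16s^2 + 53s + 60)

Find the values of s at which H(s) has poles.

s = -2 + j, -2 - j, -12

The poles are the roots of the denominator s^3 + 16s^2 + 53s + 60 = 0.
Trying s = -12: the polynomial evaluates to 0, so (s + 12) is a factor.
Dividing out leaves s^2 + 4s + 5 = 0.
The quadratic formula then gives s = -2 ± 1j.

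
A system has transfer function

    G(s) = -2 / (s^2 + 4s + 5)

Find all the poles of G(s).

The poles are the roots of the denominator s^2 + 4s + 5 = 0.
Using the quadratic formula: s = (-4 ± √(-4))/2 = -2 ± 1j.

s = -2 + j, -2 - j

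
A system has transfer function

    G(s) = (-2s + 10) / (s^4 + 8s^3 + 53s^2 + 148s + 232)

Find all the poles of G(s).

s = -2 ± 2j, -2 ± 5j

The poles are the roots of the denominator s^4 + 8s^3 + 53s^2 + 148s + 232 = 0.
No real roots exist; factor into two real quadratics: (s^2 + 4s + 8)(s^2 + 4s + 29) = 0.
Each quadratic gives a conjugate pair via the quadratic formula.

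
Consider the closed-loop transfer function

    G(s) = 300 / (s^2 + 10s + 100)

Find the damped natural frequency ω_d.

ω_d ≈ 8.660 rad/s

Comparing s^2 + 10s + 100 to s^2 + 2ζωₙs + ωₙ²: ωₙ = 10 rad/s and ζ = 10/(2·10) = 0.5.
ζωₙ = 10/2 = 5, so ω_d = ωₙ√(1−ζ²) = √(ωₙ² − (ζωₙ)²) = √(100 − 5²) = √75 ≈ 8.660 rad/s.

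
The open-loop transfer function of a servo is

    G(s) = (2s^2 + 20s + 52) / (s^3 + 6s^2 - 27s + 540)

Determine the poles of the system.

s = 3 ± 6j, -12

The poles are the roots of the denominator s^3 + 6s^2 - 27s + 540 = 0.
Trying s = -12: the polynomial evaluates to 0, so (s + 12) is a factor.
Dividing out leaves s^2 - 6s + 45 = 0.
The quadratic formula then gives s = 3 ± 6j.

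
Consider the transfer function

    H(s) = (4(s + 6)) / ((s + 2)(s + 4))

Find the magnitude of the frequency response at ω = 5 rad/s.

|H(j5)| ≈ 0.9060

Substitute s = j5: numerator = 24 + j20, denominator = -17 + j30.
|H(j5)| = |24 + j20| / |-17 + j30| = 31.241 / 34.482 ≈ 0.9060.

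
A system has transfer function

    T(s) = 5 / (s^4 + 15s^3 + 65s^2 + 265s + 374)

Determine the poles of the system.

s = -1 ± 4j, -11, -2

The poles are the roots of the denominator s^4 + 15s^3 + 65s^2 + 265s + 374 = 0.
Trying s = -11: the polynomial evaluates to 0, so (s + 11) is a factor.
Dividing out leaves s^3 + 4s^2 + 21s + 34 = 0.
This factors further as (s^2 + 2s + 17)(s + 2) = 0.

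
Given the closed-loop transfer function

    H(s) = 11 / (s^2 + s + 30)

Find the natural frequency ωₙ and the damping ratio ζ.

ωₙ ≈ 5.477 rad/s, ζ ≈ 0.09129

Compare the denominator to the standard form s^2 + 2ζωₙs + ωₙ².
ωₙ² = 30, so ωₙ = √30 ≈ 5.477 rad/s.
2ζωₙ = 1, so ζ = 1/(2·√30) ≈ 0.09129.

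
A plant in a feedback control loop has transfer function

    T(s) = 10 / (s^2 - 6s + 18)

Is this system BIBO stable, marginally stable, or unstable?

unstable

The denominator s^2 - 6s + 18 factors as (s^2 - 6s + 18), giving poles at s = 3 + 3j, 3 - 3j.
Since the pole(s) at s = 3 + 3j, 3 - 3j lie in the right half-plane, the system is unstable.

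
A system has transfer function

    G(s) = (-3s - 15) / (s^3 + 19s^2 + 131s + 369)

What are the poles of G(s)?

s = -5 + 4j, -5 - 4j, -9

The poles are the roots of the denominator s^3 + 19s^2 + 131s + 369 = 0.
Trying s = -9: the polynomial evaluates to 0, so (s + 9) is a factor.
Dividing out leaves s^2 + 10s + 41 = 0.
The quadratic formula then gives s = -5 ± 4j.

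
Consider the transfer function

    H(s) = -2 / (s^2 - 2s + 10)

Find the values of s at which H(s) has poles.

s = 1 ± 3j

The poles are the roots of the denominator s^2 - 2s + 10 = 0.
Using the quadratic formula: s = (2 ± √(-36))/2 = 1 ± 3j.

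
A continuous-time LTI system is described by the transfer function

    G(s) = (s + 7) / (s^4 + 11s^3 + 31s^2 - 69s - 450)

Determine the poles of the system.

The poles are the roots of the denominator s^4 + 11s^3 + 31s^2 - 69s - 450 = 0.
Trying s = 3: the polynomial evaluates to 0, so (s - 3) is a factor.
Dividing out leaves s^3 + 14s^2 + 73s + 150 = 0.
This factors further as (s^2 + 8s + 25)(s + 6) = 0.

s = 3, -4 ± 3j, -6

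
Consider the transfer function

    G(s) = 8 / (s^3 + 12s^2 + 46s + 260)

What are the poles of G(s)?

The poles are the roots of the denominator s^3 + 12s^2 + 46s + 260 = 0.
Trying s = -10: the polynomial evaluates to 0, so (s + 10) is a factor.
Dividing out leaves s^2 + 2s + 26 = 0.
The quadratic formula then gives s = -1 ± 5j.

s = -1 + 5j, -1 - 5j, -10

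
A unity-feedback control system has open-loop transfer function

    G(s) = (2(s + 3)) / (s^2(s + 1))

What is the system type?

The denominator has 2 factors of s at the origin (free integrators), so this is a Type 2 system.

Type 2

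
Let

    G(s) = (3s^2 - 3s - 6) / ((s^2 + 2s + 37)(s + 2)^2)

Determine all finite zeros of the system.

s = -1, 2

Set the numerator to zero: 3s^2 - 3s - 6 = 0, i.e. 3·(s^2 - s - 2) = 0.
Factoring: (s + 1)(s - 2) = 0.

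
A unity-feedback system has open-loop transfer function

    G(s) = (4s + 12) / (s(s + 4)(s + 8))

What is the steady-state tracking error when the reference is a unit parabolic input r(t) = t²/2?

G(s) has one pole at the origin.
This is a Type 1 system; Ka = lim_{s→0} s^2·G(s) = 0, so the steady-state error for a parabola input is infinite.

e_ss = ∞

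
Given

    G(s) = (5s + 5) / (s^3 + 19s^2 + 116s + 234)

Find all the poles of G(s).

s = -5 + j, -5 - j, -9

The poles are the roots of the denominator s^3 + 19s^2 + 116s + 234 = 0.
Trying s = -9: the polynomial evaluates to 0, so (s + 9) is a factor.
Dividing out leaves s^2 + 10s + 26 = 0.
The quadratic formula then gives s = -5 ± 1j.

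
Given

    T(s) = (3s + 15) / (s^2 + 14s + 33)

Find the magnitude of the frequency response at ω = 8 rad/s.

Substitute s = j8: numerator = 15 + j24, denominator = -31 + j112.
|T(j8)| = |15 + j24| / |-31 + j112| = 28.302 / 116.21 ≈ 0.2435.

|T(j8)| ≈ 0.2435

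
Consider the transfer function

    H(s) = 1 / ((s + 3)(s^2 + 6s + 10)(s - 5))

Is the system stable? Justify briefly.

unstable

The poles can be read from the denominator factors: s = -3, -3 + j, -3 - j, 5.
Since the pole(s) at s = 5 lie in the right half-plane, the system is unstable.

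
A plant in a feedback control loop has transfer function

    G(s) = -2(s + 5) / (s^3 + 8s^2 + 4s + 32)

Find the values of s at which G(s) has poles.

The poles are the roots of the denominator s^3 + 8s^2 + 4s + 32 = 0.
Trying s = -8: the polynomial evaluates to 0, so (s + 8) is a factor.
Dividing out leaves s^2 + 4 = 0.
The quadratic formula then gives s = 0 ± 2j.

s = ±2j, -8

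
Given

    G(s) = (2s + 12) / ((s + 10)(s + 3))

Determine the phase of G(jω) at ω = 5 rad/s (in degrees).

∠G(j5) ≈ -45.80°

At s = j5: numerator = 12 + j10, denominator = 5 + j65.
∠G = ∠num − ∠den = 39.806° − (85.601°) = -45.80°.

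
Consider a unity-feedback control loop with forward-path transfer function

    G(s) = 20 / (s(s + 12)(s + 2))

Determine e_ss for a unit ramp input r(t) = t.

G(s) has one pole at the origin.
This is a Type 1 system. Kv = lim_{s→0} s·G(s) = 20/24 = 5/6.
e_ss = 1/Kv = 1/(5/6) = 6/5 ≈ 1.200.

e_ss = 1.200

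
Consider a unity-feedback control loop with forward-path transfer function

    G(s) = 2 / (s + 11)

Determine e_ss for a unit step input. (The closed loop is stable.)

e_ss = 0.8462

G(s) has no poles at the origin.
This is a Type 0 system. Kp = lim_{s→0} G(s) = 2/11.
e_ss = 1/(1 + Kp) = 1/(1 + 2/11) = 11/13 ≈ 0.8462.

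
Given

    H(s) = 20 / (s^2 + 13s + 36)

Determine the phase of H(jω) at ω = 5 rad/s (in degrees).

At s = j5: numerator = 20, denominator = 11 + j65.
∠H = ∠num − ∠den = 0° − (80.395°) = -80.39°.

∠H(j5) ≈ -80.39°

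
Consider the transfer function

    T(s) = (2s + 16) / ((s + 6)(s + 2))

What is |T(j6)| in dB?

|T(j6)|_dB ≈ -8.57 dB

Substitute s = j6: numerator = 16 + j12, denominator = -24 + j48.
|T(j6)| = |16 + j12| / |-24 + j48| = 20 / 53.666 ≈ 0.3727.
In decibels: 20·log₁₀(0.3727) ≈ -8.57 dB.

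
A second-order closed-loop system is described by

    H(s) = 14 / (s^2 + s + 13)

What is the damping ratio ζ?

Compare the denominator to the standard form s^2 + 2ζωₙs + ωₙ².
ωₙ² = 13, so ωₙ = √13 ≈ 3.606 rad/s.
2ζωₙ = 1, so ζ = 1/(2·√13) ≈ 0.1387.

ζ ≈ 0.1387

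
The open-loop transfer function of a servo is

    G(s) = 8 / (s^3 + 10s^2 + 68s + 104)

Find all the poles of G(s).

The poles are the roots of the denominator s^3 + 10s^2 + 68s + 104 = 0.
Trying s = -2: the polynomial evaluates to 0, so (s + 2) is a factor.
Dividing out leaves s^2 + 8s + 52 = 0.
The quadratic formula then gives s = -4 ± 6j.

s = -2, -4 ± 6j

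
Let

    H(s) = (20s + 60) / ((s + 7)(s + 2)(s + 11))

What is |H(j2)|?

Substitute s = j2: numerator = 60 + j40, denominator = 74 + j218.
|H(j2)| = |60 + j40| / |74 + j218| = 72.111 / 230.22 ≈ 0.3132.

|H(j2)| ≈ 0.3132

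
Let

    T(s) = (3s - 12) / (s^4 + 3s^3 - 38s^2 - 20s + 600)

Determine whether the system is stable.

unstable

The denominator s^4 + 3s^3 - 38s^2 - 20s + 600 factors as (s^2 - 8s + 20)(s + 6)(s + 5), giving poles at s = 4 ± 2j, -6, -5.
Since the pole(s) at s = 4 + 2j, 4 - 2j lie in the right half-plane, the system is unstable.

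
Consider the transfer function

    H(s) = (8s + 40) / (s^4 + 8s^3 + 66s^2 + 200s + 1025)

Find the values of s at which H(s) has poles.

s = -4 + 5j, -4 - 5j, 5j, -5j

The poles are the roots of the denominator s^4 + 8s^3 + 66s^2 + 200s + 1025 = 0.
No real roots exist; factor into two real quadratics: (s^2 + 8s + 41)(s^2 + 25) = 0.
Each quadratic gives a conjugate pair via the quadratic formula.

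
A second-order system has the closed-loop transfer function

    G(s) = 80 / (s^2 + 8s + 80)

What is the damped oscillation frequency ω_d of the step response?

Comparing s^2 + 8s + 80 to s^2 + 2ζωₙs + ωₙ²: ωₙ = √80 ≈ 8.944 rad/s and ζ = 8/(2·√80) ≈ 0.4472.
ζωₙ = 8/2 = 4, so ω_d = ωₙ√(1−ζ²) = √(ωₙ² − (ζωₙ)²) = √(80 − 4²) = √64 = 8 rad/s.

ω_d = 8 rad/s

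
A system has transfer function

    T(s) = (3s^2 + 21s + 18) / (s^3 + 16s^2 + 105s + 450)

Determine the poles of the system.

s = -3 + 6j, -3 - 6j, -10

The poles are the roots of the denominator s^3 + 16s^2 + 105s + 450 = 0.
Trying s = -10: the polynomial evaluates to 0, so (s + 10) is a factor.
Dividing out leaves s^2 + 6s + 45 = 0.
The quadratic formula then gives s = -3 ± 6j.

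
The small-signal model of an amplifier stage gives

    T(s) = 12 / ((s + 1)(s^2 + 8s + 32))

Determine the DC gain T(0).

Set s = 0: T(0) = (12) / (32) = 3/8.

T(0) = 3/8 ≈ 0.3750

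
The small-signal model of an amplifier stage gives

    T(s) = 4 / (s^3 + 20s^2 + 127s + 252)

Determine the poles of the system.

The poles are the roots of the denominator s^3 + 20s^2 + 127s + 252 = 0.
Trying s = -9: the polynomial evaluates to 0, so (s + 9) is a factor.
Dividing out leaves s^2 + 11s + 28 = 0.
Factoring the quadratic: (s + 4)(s + 7) = 0.

s = -9, -4, -7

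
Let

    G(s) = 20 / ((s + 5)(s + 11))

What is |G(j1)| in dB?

Substitute s = j1: numerator = 20, denominator = 54 + j16.
|G(j1)| = |20| / |54 + j16| = 20 / 56.321 ≈ 0.3551.
In decibels: 20·log₁₀(0.3551) ≈ -8.99 dB.

|G(j1)|_dB ≈ -8.99 dB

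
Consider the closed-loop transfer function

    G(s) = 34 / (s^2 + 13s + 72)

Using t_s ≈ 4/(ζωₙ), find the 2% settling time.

t_s ≈ 0.6154 s

Comparing s^2 + 13s + 72 to s^2 + 2ζωₙs + ωₙ²: ωₙ = √72 ≈ 8.485 rad/s and ζ = 13/(2·√72) ≈ 0.7660.
ζωₙ = 13/2 = 6.5, so t_s ≈ 4/(ζωₙ) = 4/6.5 ≈ 0.6154 s.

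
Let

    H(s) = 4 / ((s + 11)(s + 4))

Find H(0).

At s = 0 each factor (s + a) contributes a and each (s^2 + bs + c) contributes c.
H(0) = 4·1 / ((11) · (4)) = 4/44 = 1/11.

H(0) = 1/11 ≈ 0.09091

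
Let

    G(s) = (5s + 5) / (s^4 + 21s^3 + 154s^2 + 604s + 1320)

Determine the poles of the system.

The poles are the roots of the denominator s^4 + 21s^3 + 154s^2 + 604s + 1320 = 0.
Trying s = -11: the polynomial evaluates to 0, so (s + 11) is a factor.
Dividing out leaves s^3 + 10s^2 + 44s + 120 = 0.
This factors further as (s^2 + 4s + 20)(s + 6) = 0.

s = -2 + 4j, -2 - 4j, -11, -6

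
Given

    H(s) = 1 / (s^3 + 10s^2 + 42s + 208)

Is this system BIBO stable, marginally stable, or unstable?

The denominator s^3 + 10s^2 + 42s + 208 factors as (s + 8)(s^2 + 2s + 26), giving poles at s = -8, -1 ± 5j.
Since all poles lie strictly in the left half-plane, the system is stable.

stable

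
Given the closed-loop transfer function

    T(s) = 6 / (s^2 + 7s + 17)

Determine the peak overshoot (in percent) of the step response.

Comparing s^2 + 7s + 17 to s^2 + 2ζωₙs + ωₙ²: ωₙ = √17 ≈ 4.123 rad/s and ζ = 7/(2·√17) ≈ 0.8489.
%OS = 100·exp(−πζ/√(1−ζ²)) = 100·exp(−π·0.8489/√(1−0.8489²)) ≈ 0.644%.

%OS ≈ 0.644%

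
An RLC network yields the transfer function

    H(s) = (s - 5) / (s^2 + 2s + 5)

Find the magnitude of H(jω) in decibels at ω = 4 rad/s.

Substitute s = j4: numerator = -5 + j4, denominator = -11 + j8.
|H(j4)| = |-5 + j4| / |-11 + j8| = 6.4031 / 13.601 ≈ 0.4708.
In decibels: 20·log₁₀(0.4708) ≈ -6.54 dB.

|H(j4)|_dB ≈ -6.54 dB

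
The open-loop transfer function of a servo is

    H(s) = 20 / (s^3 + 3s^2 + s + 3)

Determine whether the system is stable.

marginally stable

The denominator s^3 + 3s^2 + s + 3 factors as (s^2 + 1)(s + 3), giving poles at s = j, -j, -3.
Since the simple pole(s) at s = ±j lie on the jω-axis with none in the right half-plane, the system is marginally stable.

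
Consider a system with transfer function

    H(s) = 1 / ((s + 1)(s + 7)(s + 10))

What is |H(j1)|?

Substitute s = j1: numerator = 1, denominator = 52 + j86.
|H(j1)| = |1| / |52 + j86| = 1 / 100.50 ≈ 0.009950.

|H(j1)| ≈ 0.009950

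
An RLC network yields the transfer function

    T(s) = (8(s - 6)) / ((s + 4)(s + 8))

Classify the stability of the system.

stable

The poles can be read from the denominator factors: s = -4, -8.
Since all poles lie strictly in the left half-plane, the system is stable.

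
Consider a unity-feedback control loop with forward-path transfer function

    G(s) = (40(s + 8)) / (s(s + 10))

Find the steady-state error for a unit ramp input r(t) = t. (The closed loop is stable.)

G(s) has one pole at the origin.
This is a Type 1 system. Kv = lim_{s→0} s·G(s) = 320/10 = 32.
e_ss = 1/Kv = 1/(32) = 1/32 ≈ 0.03125.

e_ss = 0.03125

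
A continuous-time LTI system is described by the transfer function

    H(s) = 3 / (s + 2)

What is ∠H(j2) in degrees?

At s = j2: numerator = 3, denominator = 2 + j2.
∠H = ∠num − ∠den = 0° − (45°) = -45°.

∠H(j2) ≈ -45°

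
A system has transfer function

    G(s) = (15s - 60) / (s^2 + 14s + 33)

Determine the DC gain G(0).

Set s = 0: G(0) = (-60) / (33) = -20/11.

G(0) = -20/11 ≈ -1.818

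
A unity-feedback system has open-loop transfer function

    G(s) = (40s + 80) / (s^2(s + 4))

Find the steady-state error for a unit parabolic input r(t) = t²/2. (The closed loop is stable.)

G(s) has 2 poles at the origin.
This is a Type 2 system. Ka = lim_{s→0} s^2·G(s) = 80/4 = 20.
e_ss = 1/Ka = 1/(20) = 1/20 ≈ 0.05000.

e_ss = 0.05000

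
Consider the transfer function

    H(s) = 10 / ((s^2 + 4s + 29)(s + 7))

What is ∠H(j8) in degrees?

At s = j8: numerator = 10, denominator = -501 - j56.
∠H = ∠num − ∠den = 0° − (-173.62°) = 173.6°.

∠H(j8) ≈ 173.6°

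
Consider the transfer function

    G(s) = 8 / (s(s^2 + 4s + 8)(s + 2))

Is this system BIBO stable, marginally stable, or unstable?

The poles can be read from the denominator factors: s = 0, -2 + 2j, -2 - 2j, -2.
Since the simple pole(s) at s = 0 lie on the jω-axis with none in the right half-plane, the system is marginally stable.

marginally stable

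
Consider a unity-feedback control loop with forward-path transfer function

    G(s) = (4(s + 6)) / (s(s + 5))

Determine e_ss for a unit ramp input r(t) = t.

e_ss = 0.2083

G(s) has one pole at the origin.
This is a Type 1 system. Kv = lim_{s→0} s·G(s) = 24/5.
e_ss = 1/Kv = 1/(24/5) = 5/24 ≈ 0.2083.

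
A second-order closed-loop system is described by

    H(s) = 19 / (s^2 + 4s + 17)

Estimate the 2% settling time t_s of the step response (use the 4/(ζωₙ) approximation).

t_s ≈ 2 s

Comparing s^2 + 4s + 17 to s^2 + 2ζωₙs + ωₙ²: ωₙ = √17 ≈ 4.123 rad/s and ζ = 4/(2·√17) ≈ 0.4851.
ζωₙ = 4/2 = 2, so t_s ≈ 4/(ζωₙ) = 4/2 = 2 s.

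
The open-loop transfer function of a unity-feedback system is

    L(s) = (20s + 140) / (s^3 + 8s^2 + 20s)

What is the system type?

Type 1

Factor s from the denominator: s^3 + 8s^2 + 20s = s·(s^2 + 8s + 20).
There is 1 pole at the origin, so the system is Type 1.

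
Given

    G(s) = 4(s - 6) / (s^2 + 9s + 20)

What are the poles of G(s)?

s = -4, -5

The poles are the roots of the denominator s^2 + 9s + 20 = 0.
Factoring: (s + 4)(s + 5) = 0, so s = -4 and s = -5.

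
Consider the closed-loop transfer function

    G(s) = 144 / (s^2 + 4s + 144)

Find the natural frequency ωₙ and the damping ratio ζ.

ωₙ = 12 rad/s, ζ ≈ 0.1667

Compare the denominator to the standard form s^2 + 2ζωₙs + ωₙ².
ωₙ² = 144, so ωₙ = 12 rad/s.
2ζωₙ = 4, so ζ = 4/(2·12) ≈ 0.1667.
With ζ = 0.1667 the response is underdamped.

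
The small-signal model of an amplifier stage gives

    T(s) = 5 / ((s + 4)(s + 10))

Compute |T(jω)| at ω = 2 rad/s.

Substitute s = j2: numerator = 5, denominator = 36 + j28.
|T(j2)| = |5| / |36 + j28| = 5 / 45.607 ≈ 0.1096.

|T(j2)| ≈ 0.1096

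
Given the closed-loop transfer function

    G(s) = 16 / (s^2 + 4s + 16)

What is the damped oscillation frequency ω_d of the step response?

ω_d ≈ 3.464 rad/s

Comparing s^2 + 4s + 16 to s^2 + 2ζωₙs + ωₙ²: ωₙ = 4 rad/s and ζ = 4/(2·4) = 0.5.
ζωₙ = 4/2 = 2, so ω_d = ωₙ√(1−ζ²) = √(ωₙ² − (ζωₙ)²) = √(16 − 2²) = √12 ≈ 3.464 rad/s.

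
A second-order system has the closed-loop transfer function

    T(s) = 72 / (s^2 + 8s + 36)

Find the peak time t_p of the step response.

t_p ≈ 0.7025 s

Comparing s^2 + 8s + 36 to s^2 + 2ζωₙs + ωₙ²: ωₙ = 6 rad/s and ζ = 8/(2·6) ≈ 0.6667.
ζωₙ = 8/2 = 4, so ω_d = ωₙ√(1−ζ²) = √(ωₙ² − (ζωₙ)²) = √(36 − 4²) = √20 ≈ 4.472 rad/s.
t_p = π/ω_d = π/4.472 ≈ 0.7025 s.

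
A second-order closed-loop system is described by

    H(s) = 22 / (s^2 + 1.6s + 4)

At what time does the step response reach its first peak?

Comparing s^2 + 1.6s + 4 to s^2 + 2ζωₙs + ωₙ²: ωₙ = 2 rad/s and ζ = 1.6/(2·2) = 0.4.
ζωₙ = 1.6/2 = 0.8, so ω_d = ωₙ√(1−ζ²) = √(ωₙ² − (ζωₙ)²) = √(4 − 0.8²) = √3.36 ≈ 1.833 rad/s.
t_p = π/ω_d = π/1.833 ≈ 1.714 s.

t_p ≈ 1.714 s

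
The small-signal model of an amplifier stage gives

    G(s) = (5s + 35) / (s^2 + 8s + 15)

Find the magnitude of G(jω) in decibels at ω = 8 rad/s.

Substitute s = j8: numerator = 35 + j40, denominator = -49 + j64.
|G(j8)| = |35 + j40| / |-49 + j64| = 53.151 / 80.604 ≈ 0.6594.
In decibels: 20·log₁₀(0.6594) ≈ -3.62 dB.

|G(j8)|_dB ≈ -3.62 dB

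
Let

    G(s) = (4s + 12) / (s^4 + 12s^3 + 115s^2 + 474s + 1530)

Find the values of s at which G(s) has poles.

s = -3 + 5j, -3 - 5j, -3 + 6j, -3 - 6j

The poles are the roots of the denominator s^4 + 12s^3 + 115s^2 + 474s + 1530 = 0.
No real roots exist; factor into two real quadratics: (s^2 + 6s + 34)(s^2 + 6s + 45) = 0.
Each quadratic gives a conjugate pair via the quadratic formula.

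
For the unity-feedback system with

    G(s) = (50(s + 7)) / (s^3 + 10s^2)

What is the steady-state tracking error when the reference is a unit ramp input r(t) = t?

e_ss = 0

G(s) has 2 poles at the origin.
This is a Type 2 system; for a ramp input the steady-state error is zero.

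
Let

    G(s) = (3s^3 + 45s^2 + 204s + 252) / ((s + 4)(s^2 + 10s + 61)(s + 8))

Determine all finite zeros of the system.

Set the numerator to zero: 3s^3 + 45s^2 + 204s + 252 = 0, i.e. 3·(s^3 + 15s^2 + 68s + 84) = 0.
Factoring: (s + 2)(s + 6)(s + 7) = 0.

s = -2, -6, -7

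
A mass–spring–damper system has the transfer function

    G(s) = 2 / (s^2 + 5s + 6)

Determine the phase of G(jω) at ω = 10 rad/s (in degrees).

∠G(j10) ≈ -152.0°

At s = j10: numerator = 2, denominator = -94 + j50.
∠G = ∠num − ∠den = 0° − (151.99°) = -152.0°.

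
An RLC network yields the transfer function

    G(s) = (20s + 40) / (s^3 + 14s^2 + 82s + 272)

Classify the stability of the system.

The denominator s^3 + 14s^2 + 82s + 272 factors as (s^2 + 6s + 34)(s + 8), giving poles at s = -3 ± 5j, -8.
Since all poles lie strictly in the left half-plane, the system is stable.

stable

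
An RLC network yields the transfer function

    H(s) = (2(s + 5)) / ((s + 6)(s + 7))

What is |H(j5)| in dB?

|H(j5)|_dB ≈ -13.5 dB

Substitute s = j5: numerator = 10 + j10, denominator = 17 + j65.
|H(j5)| = |10 + j10| / |17 + j65| = 14.142 / 67.186 ≈ 0.2105.
In decibels: 20·log₁₀(0.2105) ≈ -13.5 dB.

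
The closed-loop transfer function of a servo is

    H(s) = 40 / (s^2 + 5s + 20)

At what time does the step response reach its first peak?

t_p ≈ 0.8472 s

Comparing s^2 + 5s + 20 to s^2 + 2ζωₙs + ωₙ²: ωₙ = √20 ≈ 4.472 rad/s and ζ = 5/(2·√20) ≈ 0.5590.
ζωₙ = 5/2 = 2.5, so ω_d = ωₙ√(1−ζ²) = √(ωₙ² − (ζωₙ)²) = √(20 − 2.5²) = √13.75 ≈ 3.708 rad/s.
t_p = π/ω_d = π/3.708 ≈ 0.8472 s.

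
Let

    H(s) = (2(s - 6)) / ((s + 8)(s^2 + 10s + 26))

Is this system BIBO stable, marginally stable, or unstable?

The poles can be read from the denominator factors: s = -8, -5 + j, -5 - j.
Since all poles lie strictly in the left half-plane, the system is stable.

stable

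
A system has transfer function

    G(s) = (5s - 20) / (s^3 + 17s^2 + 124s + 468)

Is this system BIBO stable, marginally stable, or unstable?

stable

The denominator s^3 + 17s^2 + 124s + 468 factors as (s^2 + 8s + 52)(s + 9), giving poles at s = -4 + 6j, -4 - 6j, -9.
Since all poles lie strictly in the left half-plane, the system is stable.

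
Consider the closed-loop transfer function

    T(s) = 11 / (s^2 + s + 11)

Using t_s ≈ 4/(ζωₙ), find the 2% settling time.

Comparing s^2 + s + 11 to s^2 + 2ζωₙs + ωₙ²: ωₙ = √11 ≈ 3.317 rad/s and ζ = 1/(2·√11) ≈ 0.1508.
ζωₙ = 1/2 = 0.5, so t_s ≈ 4/(ζωₙ) = 4/0.5 = 8 s.

t_s ≈ 8 s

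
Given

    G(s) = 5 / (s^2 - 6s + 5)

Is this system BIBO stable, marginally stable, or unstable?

The denominator s^2 - 6s + 5 factors as (s - 1)(s - 5), giving poles at s = 1, 5.
Since the pole(s) at s = 1, 5 lie in the right half-plane, the system is unstable.

unstable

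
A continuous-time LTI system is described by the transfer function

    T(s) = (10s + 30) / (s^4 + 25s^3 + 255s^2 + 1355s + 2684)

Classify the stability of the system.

stable

The denominator s^4 + 25s^3 + 255s^2 + 1355s + 2684 factors as (s^2 + 10s + 61)(s + 4)(s + 11), giving poles at s = -5 ± 6j, -4, -11.
Since all poles lie strictly in the left half-plane, the system is stable.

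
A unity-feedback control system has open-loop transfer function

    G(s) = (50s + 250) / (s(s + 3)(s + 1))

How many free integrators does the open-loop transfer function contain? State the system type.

Type 1

The denominator has 1 factor of s at the origin (free integrator), so this is a Type 1 system.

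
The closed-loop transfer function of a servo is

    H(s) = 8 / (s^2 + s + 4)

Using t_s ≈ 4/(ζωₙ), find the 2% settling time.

t_s ≈ 8 s

Comparing s^2 + s + 4 to s^2 + 2ζωₙs + ωₙ²: ωₙ = 2 rad/s and ζ = 1/(2·2) = 0.25.
ζωₙ = 1/2 = 0.5, so t_s ≈ 4/(ζωₙ) = 4/0.5 = 8 s.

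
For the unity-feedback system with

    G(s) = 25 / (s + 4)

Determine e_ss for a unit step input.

G(s) has no poles at the origin.
This is a Type 0 system. Kp = lim_{s→0} G(s) = 25/4.
e_ss = 1/(1 + Kp) = 1/(1 + 25/4) = 4/29 ≈ 0.1379.

e_ss = 0.1379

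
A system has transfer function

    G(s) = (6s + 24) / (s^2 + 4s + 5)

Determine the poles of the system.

s = -2 + j, -2 - j

The poles are the roots of the denominator s^2 + 4s + 5 = 0.
Using the quadratic formula: s = (-4 ± √(-4))/2 = -2 ± 1j.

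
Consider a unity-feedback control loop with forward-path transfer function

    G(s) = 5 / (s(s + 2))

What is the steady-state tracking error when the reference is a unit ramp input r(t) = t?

G(s) has one pole at the origin.
This is a Type 1 system. Kv = lim_{s→0} s·G(s) = 5/2.
e_ss = 1/Kv = 1/(5/2) = 2/5 ≈ 0.4000.

e_ss = 0.4000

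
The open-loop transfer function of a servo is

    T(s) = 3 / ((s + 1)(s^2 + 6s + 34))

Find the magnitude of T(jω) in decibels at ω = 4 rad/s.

|T(j4)|_dB ≈ -32.3 dB

Substitute s = j4: numerator = 3, denominator = -78 + j96.
|T(j4)| = |3| / |-78 + j96| = 3 / 123.69 ≈ 0.02425.
In decibels: 20·log₁₀(0.02425) ≈ -32.3 dB.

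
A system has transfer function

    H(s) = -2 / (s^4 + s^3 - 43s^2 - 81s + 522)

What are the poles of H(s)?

The poles are the roots of the denominator s^4 + s^3 - 43s^2 - 81s + 522 = 0.
Trying s = 3: the polynomial evaluates to 0, so (s - 3) is a factor.
Dividing out leaves s^3 + 4s^2 - 31s - 174 = 0.
This factors further as (s^2 + 10s + 29)(s - 6) = 0.

s = -5 ± 2j, 3, 6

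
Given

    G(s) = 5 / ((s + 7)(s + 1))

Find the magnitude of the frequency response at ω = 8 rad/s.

Substitute s = j8: numerator = 5, denominator = -57 + j64.
|G(j8)| = |5| / |-57 + j64| = 5 / 85.703 ≈ 0.05834.

|G(j8)| ≈ 0.05834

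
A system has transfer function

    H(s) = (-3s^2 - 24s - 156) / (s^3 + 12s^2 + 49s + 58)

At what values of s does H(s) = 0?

s = -4 ± 6j

Set the numerator to zero: -3s^2 - 24s - 156 = 0, i.e. -3·(s^2 + 8s + 52) = 0.
Factoring: (s^2 + 8s + 52) = 0.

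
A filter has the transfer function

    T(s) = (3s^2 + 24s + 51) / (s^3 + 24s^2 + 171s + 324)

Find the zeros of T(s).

s = -4 ± j

Set the numerator to zero: 3s^2 + 24s + 51 = 0, i.e. 3·(s^2 + 8s + 17) = 0.
Factoring: (s^2 + 8s + 17) = 0.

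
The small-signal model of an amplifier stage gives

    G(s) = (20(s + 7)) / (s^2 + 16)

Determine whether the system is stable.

The poles can be read from the denominator factors: s = 4j, -4j.
Since the simple pole(s) at s = 4j, -4j lie on the jω-axis with none in the right half-plane, the system is marginally stable.

marginally stable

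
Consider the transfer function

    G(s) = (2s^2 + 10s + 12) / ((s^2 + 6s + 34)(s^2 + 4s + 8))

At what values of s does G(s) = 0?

s = -2, -3

Set the numerator to zero: 2s^2 + 10s + 12 = 0, i.e. 2·(s^2 + 5s + 6) = 0.
Factoring: (s + 2)(s + 3) = 0.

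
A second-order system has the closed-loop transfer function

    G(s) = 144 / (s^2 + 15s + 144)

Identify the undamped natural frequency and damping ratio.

ωₙ = 12 rad/s, ζ = 0.625

Compare the denominator to the standard form s^2 + 2ζωₙs + ωₙ².
ωₙ² = 144, so ωₙ = 12 rad/s.
2ζωₙ = 15, so ζ = 15/(2·12) = 0.625.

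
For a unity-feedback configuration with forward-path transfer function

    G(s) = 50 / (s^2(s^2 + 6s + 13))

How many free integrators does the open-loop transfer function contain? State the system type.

The denominator has 2 factors of s at the origin (free integrators), so this is a Type 2 system.

Type 2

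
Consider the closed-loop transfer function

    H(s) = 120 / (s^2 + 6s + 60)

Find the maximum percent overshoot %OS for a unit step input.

Comparing s^2 + 6s + 60 to s^2 + 2ζωₙs + ωₙ²: ωₙ = √60 ≈ 7.746 rad/s and ζ = 6/(2·√60) ≈ 0.3873.
%OS = 100·exp(−πζ/√(1−ζ²)) = 100·exp(−π·0.3873/√(1−0.3873²)) ≈ 26.7%.

%OS ≈ 26.7%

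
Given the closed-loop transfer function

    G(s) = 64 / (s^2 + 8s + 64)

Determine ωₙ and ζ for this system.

ωₙ = 8 rad/s, ζ = 0.5

Compare the denominator to the standard form s^2 + 2ζωₙs + ωₙ².
ωₙ² = 64, so ωₙ = 8 rad/s.
2ζωₙ = 8, so ζ = 8/(2·8) = 0.5.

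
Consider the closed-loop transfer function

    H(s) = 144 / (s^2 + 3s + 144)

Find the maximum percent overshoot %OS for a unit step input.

%OS ≈ 67.3%

Comparing s^2 + 3s + 144 to s^2 + 2ζωₙs + ωₙ²: ωₙ = 12 rad/s and ζ = 3/(2·12) = 0.125.
%OS = 100·exp(−πζ/√(1−ζ²)) = 100·exp(−π·0.125/√(1−0.125²)) ≈ 67.3%.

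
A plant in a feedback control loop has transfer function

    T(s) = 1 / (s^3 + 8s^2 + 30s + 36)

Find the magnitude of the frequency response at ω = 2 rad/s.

Substitute s = j2: numerator = 1, denominator = 4 + j52.
|T(j2)| = |1| / |4 + j52| = 1 / 52.154 ≈ 0.01917.

|T(j2)| ≈ 0.01917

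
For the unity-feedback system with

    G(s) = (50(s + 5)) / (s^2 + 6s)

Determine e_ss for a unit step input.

G(s) has one pole at the origin.
This is a Type 1 system; for a step input the steady-state error is zero.

e_ss = 0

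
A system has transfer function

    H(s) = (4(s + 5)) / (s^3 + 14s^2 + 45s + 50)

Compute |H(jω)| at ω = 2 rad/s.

|H(j2)| ≈ 0.2620

Substitute s = j2: numerator = 20 + j8, denominator = -6 + j82.
|H(j2)| = |20 + j8| / |-6 + j82| = 21.541 / 82.219 ≈ 0.2620.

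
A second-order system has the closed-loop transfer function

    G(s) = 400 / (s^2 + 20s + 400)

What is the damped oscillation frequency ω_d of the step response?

ω_d ≈ 17.32 rad/s

Comparing s^2 + 20s + 400 to s^2 + 2ζωₙs + ωₙ²: ωₙ = 20 rad/s and ζ = 20/(2·20) = 0.5.
ζωₙ = 20/2 = 10, so ω_d = ωₙ√(1−ζ²) = √(ωₙ² − (ζωₙ)²) = √(400 − 10²) = √300 ≈ 17.32 rad/s.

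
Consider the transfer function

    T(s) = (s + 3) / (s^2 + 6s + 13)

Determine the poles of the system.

s = -3 + 2j, -3 - 2j

The poles are the roots of the denominator s^2 + 6s + 13 = 0.
Using the quadratic formula: s = (-6 ± √(-16))/2 = -3 ± 2j.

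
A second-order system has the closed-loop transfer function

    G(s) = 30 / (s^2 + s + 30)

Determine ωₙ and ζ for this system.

ωₙ ≈ 5.477 rad/s, ζ ≈ 0.09129

Compare the denominator to the standard form s^2 + 2ζωₙs + ωₙ².
ωₙ² = 30, so ωₙ = √30 ≈ 5.477 rad/s.
2ζωₙ = 1, so ζ = 1/(2·√30) ≈ 0.09129.
With ζ = 0.09129 the response is underdamped.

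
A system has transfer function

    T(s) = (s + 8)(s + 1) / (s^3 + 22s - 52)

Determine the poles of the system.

The poles are the roots of the denominator s^3 + 22s - 52 = 0.
Trying s = 2: the polynomial evaluates to 0, so (s - 2) is a factor.
Dividing out leaves s^2 + 2s + 26 = 0.
The quadratic formula then gives s = -1 ± 5j.

s = 2, -1 ± 5j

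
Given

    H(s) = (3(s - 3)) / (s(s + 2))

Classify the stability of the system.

marginally stable

The poles can be read from the denominator factors: s = 0, -2.
Since the simple pole(s) at s = 0 lie on the jω-axis with none in the right half-plane, the system is marginally stable.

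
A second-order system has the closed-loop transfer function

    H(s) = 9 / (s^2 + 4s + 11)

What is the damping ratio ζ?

Compare the denominator to the standard form s^2 + 2ζωₙs + ωₙ².
ωₙ² = 11, so ωₙ = √11 ≈ 3.317 rad/s.
2ζωₙ = 4, so ζ = 4/(2·√11) ≈ 0.6030.
With ζ = 0.6030 the response is underdamped.

ζ ≈ 0.6030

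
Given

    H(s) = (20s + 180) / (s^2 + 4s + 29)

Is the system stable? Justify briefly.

The denominator s^2 + 4s + 29 factors as (s^2 + 4s + 29), giving poles at s = -2 ± 5j.
Since all poles lie strictly in the left half-plane, the system is stable.

stable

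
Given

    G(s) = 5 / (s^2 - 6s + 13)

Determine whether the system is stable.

The denominator s^2 - 6s + 13 factors as (s^2 - 6s + 13), giving poles at s = 3 ± 2j.
Since the pole(s) at s = 3 ± 2j lie in the right half-plane, the system is unstable.

unstable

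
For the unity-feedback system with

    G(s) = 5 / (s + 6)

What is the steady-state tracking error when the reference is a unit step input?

G(s) has no poles at the origin.
This is a Type 0 system. Kp = lim_{s→0} G(s) = 5/6.
e_ss = 1/(1 + Kp) = 1/(1 + 5/6) = 6/11 ≈ 0.5455.

e_ss = 0.5455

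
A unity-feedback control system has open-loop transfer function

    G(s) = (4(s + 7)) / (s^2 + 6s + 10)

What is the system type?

Type 0

The denominator has no factor of s at the origin — no free integrator — so this is a Type 0 system.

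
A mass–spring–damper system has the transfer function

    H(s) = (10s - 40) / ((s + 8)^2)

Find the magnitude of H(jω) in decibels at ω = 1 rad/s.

Substitute s = j1: numerator = -40 + j10, denominator = 63 + j16.
|H(j1)| = |-40 + j10| / |63 + j16| = 41.231 / 65 ≈ 0.6343.
In decibels: 20·log₁₀(0.6343) ≈ -3.95 dB.

|H(j1)|_dB ≈ -3.95 dB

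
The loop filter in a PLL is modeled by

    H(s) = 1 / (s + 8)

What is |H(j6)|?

Substitute s = j6: numerator = 1, denominator = 8 + j6.
|H(j6)| = |1| / |8 + j6| = 1 / 10 = 0.1000.

|H(j6)| = 0.1000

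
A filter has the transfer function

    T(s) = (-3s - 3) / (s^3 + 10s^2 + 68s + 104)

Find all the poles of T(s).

s = -4 + 6j, -4 - 6j, -2

The poles are the roots of the denominator s^3 + 10s^2 + 68s + 104 = 0.
Trying s = -2: the polynomial evaluates to 0, so (s + 2) is a factor.
Dividing out leaves s^2 + 8s + 52 = 0.
The quadratic formula then gives s = -4 ± 6j.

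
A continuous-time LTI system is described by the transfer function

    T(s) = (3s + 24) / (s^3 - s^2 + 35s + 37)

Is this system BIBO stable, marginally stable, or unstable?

The denominator s^3 - s^2 + 35s + 37 factors as (s^2 - 2s + 37)(s + 1), giving poles at s = 1 + 6j, 1 - 6j, -1.
Since the pole(s) at s = 1 + 6j, 1 - 6j lie in the right half-plane, the system is unstable.

unstable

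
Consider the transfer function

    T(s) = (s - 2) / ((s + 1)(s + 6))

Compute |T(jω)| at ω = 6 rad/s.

Substitute s = j6: numerator = -2 + j6, denominator = -30 + j42.
|T(j6)| = |-2 + j6| / |-30 + j42| = 6.3246 / 51.614 ≈ 0.1225.

|T(j6)| ≈ 0.1225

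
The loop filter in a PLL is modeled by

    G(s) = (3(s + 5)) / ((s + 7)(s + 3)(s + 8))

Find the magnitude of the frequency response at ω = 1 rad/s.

Substitute s = j1: numerator = 15 + j3, denominator = 150 + j100.
|G(j1)| = |15 + j3| / |150 + j100| = 15.297 / 180.28 ≈ 0.08485.

|G(j1)| ≈ 0.08485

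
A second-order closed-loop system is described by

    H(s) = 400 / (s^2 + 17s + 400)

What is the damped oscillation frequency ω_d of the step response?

ω_d ≈ 18.10 rad/s

Comparing s^2 + 17s + 400 to s^2 + 2ζωₙs + ωₙ²: ωₙ = 20 rad/s and ζ = 17/(2·20) = 0.425.
ζωₙ = 17/2 = 8.5, so ω_d = ωₙ√(1−ζ²) = √(ωₙ² − (ζωₙ)²) = √(400 − 8.5²) = √327.75 ≈ 18.10 rad/s.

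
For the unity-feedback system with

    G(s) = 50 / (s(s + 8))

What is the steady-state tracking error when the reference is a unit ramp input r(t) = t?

e_ss = 0.1600

G(s) has one pole at the origin.
This is a Type 1 system. Kv = lim_{s→0} s·G(s) = 50/8 = 25/4.
e_ss = 1/Kv = 1/(25/4) = 4/25 ≈ 0.1600.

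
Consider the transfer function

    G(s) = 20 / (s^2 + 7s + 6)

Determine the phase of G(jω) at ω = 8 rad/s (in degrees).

At s = j8: numerator = 20, denominator = -58 + j56.
∠G = ∠num − ∠den = 0° − (136.01°) = -136.0°.

∠G(j8) ≈ -136.0°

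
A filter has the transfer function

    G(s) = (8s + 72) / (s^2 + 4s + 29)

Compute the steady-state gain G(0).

Set s = 0: G(0) = (72) / (29) = 72/29.

G(0) = 72/29 ≈ 2.483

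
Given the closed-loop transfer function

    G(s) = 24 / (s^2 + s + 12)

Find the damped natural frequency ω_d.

ω_d ≈ 3.428 rad/s

Comparing s^2 + s + 12 to s^2 + 2ζωₙs + ωₙ²: ωₙ = √12 ≈ 3.464 rad/s and ζ = 1/(2·√12) ≈ 0.1443.
ζωₙ = 1/2 = 0.5, so ω_d = ωₙ√(1−ζ²) = √(ωₙ² − (ζωₙ)²) = √(12 − 0.5²) = √11.75 ≈ 3.428 rad/s.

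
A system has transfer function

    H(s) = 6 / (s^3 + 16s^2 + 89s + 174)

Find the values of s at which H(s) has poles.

s = -5 ± 2j, -6

The poles are the roots of the denominator s^3 + 16s^2 + 89s + 174 = 0.
Trying s = -6: the polynomial evaluates to 0, so (s + 6) is a factor.
Dividing out leaves s^2 + 10s + 29 = 0.
The quadratic formula then gives s = -5 ± 2j.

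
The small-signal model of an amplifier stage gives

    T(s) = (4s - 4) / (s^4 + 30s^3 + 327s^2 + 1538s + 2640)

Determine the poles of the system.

s = -5, -11, -8, -6

The poles are the roots of the denominator s^4 + 30s^3 + 327s^2 + 1538s + 2640 = 0.
Trying s = -5: the polynomial evaluates to 0, so (s + 5) is a factor.
Dividing out leaves s^3 + 25s^2 + 202s + 528 = 0.
This factors further as (s + 11)(s + 8)(s + 6) = 0.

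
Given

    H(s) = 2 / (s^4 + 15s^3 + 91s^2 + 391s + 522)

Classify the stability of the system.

stable

The denominator s^4 + 15s^3 + 91s^2 + 391s + 522 factors as (s^2 + 4s + 29)(s + 9)(s + 2), giving poles at s = -2 + 5j, -2 - 5j, -9, -2.
Since all poles lie strictly in the left half-plane, the system is stable.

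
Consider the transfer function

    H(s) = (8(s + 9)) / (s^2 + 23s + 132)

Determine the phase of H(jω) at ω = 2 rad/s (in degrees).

At s = j2: numerator = 72 + j16, denominator = 128 + j46.
∠H = ∠num − ∠den = 12.529° − (19.767°) = -7.238°.

∠H(j2) ≈ -7.238°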